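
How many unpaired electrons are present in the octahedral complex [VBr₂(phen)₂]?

3

Ligand charges: 2×(-1) from Br⁻ and 2×(+0) from phen sum to -2; with overall charge +0, V is +2.
Group 5 minus oxidation state +2 gives a d³ configuration for V²⁺.
Configuration: t₂g³ eg⁰, giving 3 unpaired electrons.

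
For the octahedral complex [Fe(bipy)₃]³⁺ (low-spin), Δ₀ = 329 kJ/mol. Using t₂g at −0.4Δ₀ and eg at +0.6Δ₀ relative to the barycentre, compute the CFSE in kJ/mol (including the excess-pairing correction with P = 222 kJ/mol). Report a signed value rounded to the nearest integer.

-214

bipy is neutral, so the +3 overall charge sits on Fe: oxidation state +3.
Fe sits in group 8; removing 3 electrons leaves Fe³⁺ with 8 − 3 = 5 d electrons.
Configuration: t₂g⁵ eg⁰.
CFSE(orbital) = 5×(-0.4Δ₀) + 0×(0.6Δ₀) = -2.0Δ₀; with Δ₀ = 329 kJ/mol that is -658 kJ/mol.
Relative to high-spin t₂g³ eg² (0 paired), the low-spin configuration has 2 additional pairs, contributing +2 × 222 = +444 kJ/mol.
Net CFSE = -658 + 444 = -214 kJ/mol.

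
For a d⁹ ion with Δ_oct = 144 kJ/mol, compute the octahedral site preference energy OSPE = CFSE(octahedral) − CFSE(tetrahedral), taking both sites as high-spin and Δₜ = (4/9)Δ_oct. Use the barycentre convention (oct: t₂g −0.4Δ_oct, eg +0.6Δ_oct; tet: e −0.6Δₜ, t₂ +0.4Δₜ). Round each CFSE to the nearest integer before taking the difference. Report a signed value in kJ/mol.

Octahedral high-spin t2g^6 e_g^3: CFSE = -0.6 × 144 = -86 kJ/mol.
In a tetrahedral site the filling is e^4 t2^5: CFSE(tet) = -0.4Δₜ = -0.4 × (4/9)(144) = -26 kJ/mol.
Subtracting, OSPE = -86 − (-26) = -60 kJ/mol.

-60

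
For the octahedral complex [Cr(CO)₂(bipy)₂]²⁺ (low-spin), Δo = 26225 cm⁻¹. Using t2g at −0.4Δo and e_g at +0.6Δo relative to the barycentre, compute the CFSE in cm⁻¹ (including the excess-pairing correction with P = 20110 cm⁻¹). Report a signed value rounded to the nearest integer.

Ligand charges: 2×(+0) from CO and 2×(+0) from bipy sum to +0; with overall charge +2, Cr is +2.
Cr sits in group 6; removing 2 electrons leaves Cr²⁺ with 6 − 2 = 4 d electrons.
Configuration: t2g^4 e_g^0.
Orbital CFSE = 4(-0.4) + 0(0.6) = -1.6Δo = -1.6 × 26225 = -41960 cm⁻¹.
Pairing penalty: 1 pair vs 0 in the high-spin reference → 1 extra × P = 20110 cm⁻¹.
Combining: -41960 + 20110 = -21850 cm⁻¹.

-21850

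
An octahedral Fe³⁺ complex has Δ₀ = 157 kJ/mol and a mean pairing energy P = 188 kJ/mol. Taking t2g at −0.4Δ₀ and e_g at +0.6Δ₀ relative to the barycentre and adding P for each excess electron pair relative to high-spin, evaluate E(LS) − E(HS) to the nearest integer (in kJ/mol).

62

Fe³⁺: group 8, so d-count = 8 − 3 = 5.
High-spin: t2g^3 e_g^2, CFSE = 0.0Δ₀ = 0 kJ/mol.
Low-spin t2g^5 e_g^0 gives -2.0Δ₀ = -314 kJ/mol, but forming 2 extra pairs costs 2P = 376 kJ/mol, so E(LS) = -314 + 376 = 62 kJ/mol.
The difference is 62 − (0) = 62 kJ/mol, so high-spin lies lower.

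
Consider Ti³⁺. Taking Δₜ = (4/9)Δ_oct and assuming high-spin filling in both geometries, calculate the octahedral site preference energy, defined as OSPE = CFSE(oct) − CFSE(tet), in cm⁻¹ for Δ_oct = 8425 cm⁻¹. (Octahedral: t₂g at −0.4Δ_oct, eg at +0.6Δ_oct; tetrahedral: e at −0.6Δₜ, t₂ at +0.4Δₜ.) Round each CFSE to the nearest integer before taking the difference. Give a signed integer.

-1123

Group 4 minus oxidation state +3 gives a d¹ configuration for Ti³⁺.
Octahedral high-spin t2g^1 e_g^0: CFSE = -0.4 × 8425 = -3370 cm⁻¹.
Tetrahedral e^1 t2^0 gives -0.6Δₜ = -0.6 × (4/9) × 8425 = -2247 cm⁻¹.
OSPE = -3370 − (-2247) = -1123 cm⁻¹.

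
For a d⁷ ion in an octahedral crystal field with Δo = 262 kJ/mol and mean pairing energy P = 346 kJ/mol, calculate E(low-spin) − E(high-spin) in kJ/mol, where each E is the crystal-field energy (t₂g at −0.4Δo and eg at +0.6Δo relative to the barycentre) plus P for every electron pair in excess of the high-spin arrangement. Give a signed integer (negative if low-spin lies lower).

High-spin: t₂g⁵ eg², CFSE = -0.8Δo = -210 kJ/mol.
For low-spin the configuration is t₂g⁶ eg¹: orbital energy -1.8 × 262 = -472 kJ/mol, and 1 additional pair relative to high-spin adds 346 kJ/mol, giving -126 kJ/mol.
E(LS) − E(HS) = -126 − (-210) = 84 kJ/mol.

84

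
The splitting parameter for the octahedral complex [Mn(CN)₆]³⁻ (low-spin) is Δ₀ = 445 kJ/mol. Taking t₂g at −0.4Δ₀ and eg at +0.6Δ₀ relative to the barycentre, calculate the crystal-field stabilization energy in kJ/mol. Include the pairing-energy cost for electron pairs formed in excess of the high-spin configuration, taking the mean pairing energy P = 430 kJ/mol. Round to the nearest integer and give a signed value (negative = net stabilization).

-282

Each CN⁻ contributes -1; 6 × (-1) = -6. With overall charge -3, Mn is in the +3 oxidation state.
Mn³⁺: group 7, so d-count = 7 − 3 = 4.
The d⁴ electrons fill as t₂g⁴ eg⁰.
Orbital CFSE = 4(-0.4) + 0(0.6) = -1.6Δ₀ = -1.6 × 445 = -712 kJ/mol.
Pairing penalty: 1 pair vs 0 in the high-spin reference → 1 extra × P = 430 kJ/mol.
Net CFSE = -712 + 430 = -282 kJ/mol.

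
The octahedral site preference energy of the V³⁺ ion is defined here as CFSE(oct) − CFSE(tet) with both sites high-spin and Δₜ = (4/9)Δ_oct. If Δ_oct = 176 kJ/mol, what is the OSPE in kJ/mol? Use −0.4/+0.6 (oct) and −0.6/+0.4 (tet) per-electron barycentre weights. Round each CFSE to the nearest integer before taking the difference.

V sits in group 5; removing 3 electrons leaves V³⁺ with 5 − 3 = 2 d electrons.
In an octahedral site d² (HS) is t2g^2 e_g^0, giving CFSE(oct) = -0.8Δ_oct = -141 kJ/mol.
Tetrahedral e^2 t2^0 gives -1.2Δₜ = -1.2 × (4/9) × 176 = -94 kJ/mol.
OSPE = CFSE(oct) − CFSE(tet) = -141 − (-94) = -47 kJ/mol.

-47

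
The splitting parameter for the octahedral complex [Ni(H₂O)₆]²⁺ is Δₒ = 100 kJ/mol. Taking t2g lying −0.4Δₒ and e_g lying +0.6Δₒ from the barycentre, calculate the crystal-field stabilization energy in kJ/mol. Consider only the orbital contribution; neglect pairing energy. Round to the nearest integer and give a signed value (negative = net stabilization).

-120

H₂O is neutral, so the +2 overall charge sits on Ni: oxidation state +2.
Ni is in group 10, so Ni²⁺ is d⁸ (10 − 2 = 8).
Configuration: t2g^6 e_g^2.
CFSE(orbital) = 6×(-0.4Δₒ) + 2×(0.6Δₒ) = -1.2Δₒ; with Δₒ = 100 kJ/mol that is -120 kJ/mol.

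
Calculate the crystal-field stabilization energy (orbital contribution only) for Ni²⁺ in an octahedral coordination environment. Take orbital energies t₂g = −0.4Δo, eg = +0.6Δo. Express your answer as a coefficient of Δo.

Group 10 minus oxidation state +2 gives a d⁸ configuration for Ni²⁺.
For octahedral d⁸ the high- and low-spin configurations coincide.
Configuration: t₂g⁶ eg².
CFSE = 6(-0.4Δo) + 2(0.6Δo) = -2.4Δo + 1.2Δo = -1.2Δo.

-1.2 Δo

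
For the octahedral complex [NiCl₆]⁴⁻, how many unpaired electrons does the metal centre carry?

2

Each Cl⁻ contributes -1; 6 × (-1) = -6. With overall charge -4, Ni is in the +2 oxidation state.
Ni is in group 10, so Ni²⁺ is d⁸ (10 − 2 = 8).
Configuration: t₂g⁶ eg², giving 2 unpaired electrons.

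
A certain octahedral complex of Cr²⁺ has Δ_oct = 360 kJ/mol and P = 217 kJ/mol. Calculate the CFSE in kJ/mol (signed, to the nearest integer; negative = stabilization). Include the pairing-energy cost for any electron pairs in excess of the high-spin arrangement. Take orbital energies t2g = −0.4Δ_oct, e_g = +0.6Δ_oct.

Group 6 minus oxidation state +2 gives a d⁴ configuration for Cr²⁺.
With Δ_oct > P the complex is low-spin.
Configuration: t2g^4 e_g^0.
Orbital CFSE = -1.6Δ_oct = -1.6 × 360 = -576 kJ/mol.
Excess pairs vs high-spin: 1 − 0 = 1; pairing cost = +217 kJ/mol.
Net CFSE = -576 + 217 = -359 kJ/mol.

-359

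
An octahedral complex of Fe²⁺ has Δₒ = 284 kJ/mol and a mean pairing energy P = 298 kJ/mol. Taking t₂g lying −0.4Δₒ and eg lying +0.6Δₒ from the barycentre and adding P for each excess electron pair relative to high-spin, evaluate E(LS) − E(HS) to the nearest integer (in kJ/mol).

28

Fe²⁺: group 8, so d-count = 8 − 2 = 6.
High-spin d⁶ fills as t₂g⁴ eg² with CFSE 4(−0.4) + 2(+0.6) = -0.4Δₒ = -114 kJ/mol.
For low-spin the configuration is t₂g⁶ eg⁰: orbital energy -2.4 × 284 = -682 kJ/mol, and 2 additional pairs relative to high-spin add 596 kJ/mol, giving -86 kJ/mol.
Thus E(LS) − E(HS) = 28 kJ/mol.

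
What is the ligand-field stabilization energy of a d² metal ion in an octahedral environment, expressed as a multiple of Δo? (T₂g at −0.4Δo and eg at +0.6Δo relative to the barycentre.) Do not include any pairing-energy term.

-0.8 Δo

Configuration: t₂g² eg⁰.
CFSE = 2(-0.4Δo) + 0(0.6Δo) = -0.8Δo + 0.0Δo = -0.8Δo.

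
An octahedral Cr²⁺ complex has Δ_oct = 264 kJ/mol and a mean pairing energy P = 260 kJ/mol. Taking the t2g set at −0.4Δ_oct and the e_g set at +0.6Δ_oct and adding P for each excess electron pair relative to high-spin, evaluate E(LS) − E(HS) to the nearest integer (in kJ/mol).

Cr is in group 6, so Cr²⁺ is d⁴ (6 − 2 = 4).
High-spin d⁴ fills as t2g^3 e_g^1 with CFSE 3(−0.4) + 1(+0.6) = -0.6Δ_oct = -158 kJ/mol.
For low-spin the configuration is t2g^4 e_g^0: orbital energy -1.6 × 264 = -422 kJ/mol, and 1 additional pair relative to high-spin adds 260 kJ/mol, giving -162 kJ/mol.
The difference is -162 − (-158) = -4 kJ/mol, so low-spin lies lower.

-4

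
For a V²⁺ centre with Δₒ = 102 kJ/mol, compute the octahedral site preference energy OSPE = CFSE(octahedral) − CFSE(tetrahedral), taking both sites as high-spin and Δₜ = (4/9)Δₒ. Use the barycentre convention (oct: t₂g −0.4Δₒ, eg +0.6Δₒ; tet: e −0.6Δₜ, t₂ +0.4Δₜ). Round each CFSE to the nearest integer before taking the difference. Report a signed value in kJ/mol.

V²⁺: group 5, so d-count = 5 − 2 = 3.
In an octahedral site d³ (HS) is t2g^3 e_g^0, giving CFSE(oct) = -1.2Δₒ = -122 kJ/mol.
In a tetrahedral site the filling is e^2 t2^1: CFSE(tet) = -0.8Δₜ = -0.8 × (4/9)(102) = -36 kJ/mol.
Subtracting, OSPE = -122 − (-36) = -86 kJ/mol.

-86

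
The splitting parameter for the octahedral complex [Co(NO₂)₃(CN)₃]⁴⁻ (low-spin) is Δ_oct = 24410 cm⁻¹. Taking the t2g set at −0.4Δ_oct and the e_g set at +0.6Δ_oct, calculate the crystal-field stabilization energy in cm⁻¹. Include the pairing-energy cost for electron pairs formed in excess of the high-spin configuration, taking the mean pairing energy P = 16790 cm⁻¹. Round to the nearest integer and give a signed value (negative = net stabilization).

-27148

Ligand charges: 3×(-1) from NO₂⁻ and 3×(-1) from CN⁻ sum to -6; with overall charge -4, Co is +2.
Co sits in group 9; removing 2 electrons leaves Co²⁺ with 9 − 2 = 7 d electrons.
Electron filling gives t2g^6 e_g^1.
Orbital CFSE = 6(-0.4) + 1(0.6) = -1.8Δ_oct = -1.8 × 24410 = -43938 cm⁻¹.
Pairing penalty: 3 pairs vs 2 in the high-spin reference → 1 extra × P = 16790 cm⁻¹.
Combining: -43938 + 16790 = -27148 cm⁻¹.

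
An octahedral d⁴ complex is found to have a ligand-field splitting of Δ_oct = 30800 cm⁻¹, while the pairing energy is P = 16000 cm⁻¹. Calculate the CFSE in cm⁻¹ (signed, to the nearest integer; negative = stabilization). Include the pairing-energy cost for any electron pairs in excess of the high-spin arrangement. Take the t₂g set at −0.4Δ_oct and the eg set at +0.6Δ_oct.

Since Δ_oct = 30800 cm⁻¹ > P = 16000 cm⁻¹, the complex adopts the low-spin configuration.
That gives t₂g⁴ eg⁰.
Orbital CFSE = -1.6Δ_oct = -1.6 × 30800 = -49280 cm⁻¹.
Excess pairs vs high-spin: 1 − 0 = 1; pairing cost = +16000 cm⁻¹.
Net CFSE = -49280 + 16000 = -33280 cm⁻¹.

-33280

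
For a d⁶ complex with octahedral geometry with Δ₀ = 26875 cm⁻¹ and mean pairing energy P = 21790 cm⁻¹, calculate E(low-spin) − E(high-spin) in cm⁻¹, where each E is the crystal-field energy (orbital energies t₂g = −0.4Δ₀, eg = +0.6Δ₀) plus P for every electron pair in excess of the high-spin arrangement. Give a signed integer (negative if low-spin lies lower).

-10170

In the high-spin limit (t₂g⁴ eg²) the orbital term is -0.4Δ₀ = -10750 cm⁻¹, with no excess pairing.
For low-spin the configuration is t₂g⁶ eg⁰: orbital energy -2.4 × 26875 = -64500 cm⁻¹, and 2 additional pairs relative to high-spin add 43580 cm⁻¹, giving -20920 cm⁻¹.
Thus E(LS) − E(HS) = -10170 cm⁻¹.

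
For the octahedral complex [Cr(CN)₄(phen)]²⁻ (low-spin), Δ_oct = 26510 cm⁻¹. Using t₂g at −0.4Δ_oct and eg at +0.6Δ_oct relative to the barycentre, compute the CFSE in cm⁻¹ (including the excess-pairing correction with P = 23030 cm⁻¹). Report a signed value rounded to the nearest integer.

Ligand charges: 4×(-1) from CN⁻ and 1×(+0) from phen sum to -4; with overall charge -2, Cr is +2.
Cr²⁺: group 6, so d-count = 6 − 2 = 4.
Configuration: t₂g⁴ eg⁰.
Orbital CFSE = 4(-0.4) + 0(0.6) = -1.6Δ_oct = -1.6 × 26510 = -42416 cm⁻¹.
Relative to high-spin t₂g³ eg¹ (0 paired), the low-spin configuration has 1 additional pair, contributing +1 × 23030 = +23030 cm⁻¹.
Overall CFSE = -42416 + 23030 = -19386 cm⁻¹.

-19386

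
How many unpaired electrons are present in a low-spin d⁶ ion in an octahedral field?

Configuration: t₂g⁶ eg⁰, giving 0 unpaired electrons.

0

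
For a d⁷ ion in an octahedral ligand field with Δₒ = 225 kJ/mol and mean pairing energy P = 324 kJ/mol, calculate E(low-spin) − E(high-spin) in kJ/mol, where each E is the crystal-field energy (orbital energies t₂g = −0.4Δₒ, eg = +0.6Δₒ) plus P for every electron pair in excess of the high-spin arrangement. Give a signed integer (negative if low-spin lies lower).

99

In the high-spin limit (t₂g⁵ eg²) the orbital term is -0.8Δₒ = -180 kJ/mol, with no excess pairing.
Low-spin t₂g⁶ eg¹ gives -1.8Δₒ = -405 kJ/mol, but forming 1 extra pair costs 1P = 324 kJ/mol, so E(LS) = -405 + 324 = -81 kJ/mol.
The difference is -81 − (-180) = 99 kJ/mol, so high-spin lies lower.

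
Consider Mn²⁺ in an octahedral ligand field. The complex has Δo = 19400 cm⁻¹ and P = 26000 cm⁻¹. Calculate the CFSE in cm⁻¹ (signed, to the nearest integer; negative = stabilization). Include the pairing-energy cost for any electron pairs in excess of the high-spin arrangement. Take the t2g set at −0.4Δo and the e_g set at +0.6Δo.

Mn is in group 7, so Mn²⁺ is d⁵ (7 − 2 = 5).
With Δo < P the complex is high-spin.
That gives t2g^3 e_g^2.
Orbital CFSE = 0.0Δo = 0.0 × 19400 = 0 cm⁻¹.
High-spin has no excess pairs, so no pairing correction applies.

0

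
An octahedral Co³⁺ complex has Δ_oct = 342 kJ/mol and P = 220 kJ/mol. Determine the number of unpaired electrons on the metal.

0

Co³⁺: group 9, so d-count = 9 − 3 = 6.
Δ_oct > P, so pairing is preferred: the ground state is low-spin.
That gives t2g^6 e_g^0.
Unpaired electrons: 0.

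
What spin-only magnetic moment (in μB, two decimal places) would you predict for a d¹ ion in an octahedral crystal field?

1.73 μB

For octahedral d¹ the high- and low-spin configurations coincide.
Configuration: t2g^1 e_g^0 → 1 unpaired electron.
μ(spin-only) = √[1(1+2)] = √3 ≈ 1.73 μB.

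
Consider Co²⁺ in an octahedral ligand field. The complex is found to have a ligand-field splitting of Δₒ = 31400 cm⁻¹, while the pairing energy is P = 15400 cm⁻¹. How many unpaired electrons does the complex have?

1

Co sits in group 9; removing 2 electrons leaves Co²⁺ with 9 − 2 = 7 d electrons.
Δₒ > P, so pairing is preferred: the ground state is low-spin.
Configuration: t₂g⁶ eg¹.
Unpaired electrons: 1.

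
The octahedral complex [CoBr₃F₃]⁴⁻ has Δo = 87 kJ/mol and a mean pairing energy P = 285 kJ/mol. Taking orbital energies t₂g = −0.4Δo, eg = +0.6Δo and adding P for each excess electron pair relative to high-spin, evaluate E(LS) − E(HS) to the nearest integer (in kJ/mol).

198

Ligand charges: 3×(-1) from Br⁻ and 3×(-1) from F⁻ sum to -6; with overall charge -4, Co is +2.
Group 9 minus oxidation state +2 gives a d⁷ configuration for Co²⁺.
High-spin d⁷ fills as t₂g⁵ eg² with CFSE 5(−0.4) + 2(+0.6) = -0.8Δo = -70 kJ/mol.
Low-spin t₂g⁶ eg¹ gives -1.8Δo = -157 kJ/mol, but forming 1 extra pair costs 1P = 285 kJ/mol, so E(LS) = -157 + 285 = 128 kJ/mol.
Thus E(LS) − E(HS) = 198 kJ/mol.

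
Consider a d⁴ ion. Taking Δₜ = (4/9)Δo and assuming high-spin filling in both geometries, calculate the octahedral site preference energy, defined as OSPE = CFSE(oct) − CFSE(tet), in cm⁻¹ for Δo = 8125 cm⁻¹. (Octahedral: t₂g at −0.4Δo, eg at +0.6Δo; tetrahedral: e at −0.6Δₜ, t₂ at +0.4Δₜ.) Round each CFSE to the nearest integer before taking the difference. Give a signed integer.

Octahedral high-spin t₂g³ eg¹: CFSE = -0.6 × 8125 = -4875 cm⁻¹.
In a tetrahedral site the filling is e² t₂²: CFSE(tet) = -0.4Δₜ = -0.4 × (4/9)(8125) = -1444 cm⁻¹.
Subtracting, OSPE = -4875 − (-1444) = -3431 cm⁻¹.

-3431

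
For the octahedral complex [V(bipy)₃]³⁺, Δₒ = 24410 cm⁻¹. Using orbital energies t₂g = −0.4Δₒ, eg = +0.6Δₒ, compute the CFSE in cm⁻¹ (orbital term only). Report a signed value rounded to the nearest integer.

-19528

bipy is neutral, so the +3 overall charge sits on V: oxidation state +3.
V sits in group 5; removing 3 electrons leaves V³⁺ with 5 − 3 = 2 d electrons.
The d² electrons fill as t₂g² eg⁰.
CFSE(orbital) = 2×(-0.4Δₒ) + 0×(0.6Δₒ) = -0.8Δₒ; with Δₒ = 24410 cm⁻¹ that is -19528 cm⁻¹.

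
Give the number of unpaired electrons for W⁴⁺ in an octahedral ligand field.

W⁴⁺: group 6, so d-count = 6 − 4 = 2.
Configuration: t2g^2 e_g^0, giving 2 unpaired electrons.

2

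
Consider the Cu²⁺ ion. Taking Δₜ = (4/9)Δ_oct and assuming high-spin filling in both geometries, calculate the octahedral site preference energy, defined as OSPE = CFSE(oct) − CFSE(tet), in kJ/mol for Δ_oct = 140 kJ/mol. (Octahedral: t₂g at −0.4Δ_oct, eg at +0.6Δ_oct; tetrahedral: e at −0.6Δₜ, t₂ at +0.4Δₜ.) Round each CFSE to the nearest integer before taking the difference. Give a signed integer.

Group 11 minus oxidation state +2 gives a d⁹ configuration for Cu²⁺.
In an octahedral site d⁹ (HS) is t2g^6 e_g^3, giving CFSE(oct) = -0.6Δ_oct = -84 kJ/mol.
Tetrahedral: e^4 t2^5, CFSE = 4(−0.6) + 5(+0.4) = -0.4Δₜ = -0.4 × (4/9) × 140 = -25 kJ/mol.
OSPE = -84 − (-25) = -59 kJ/mol.

-59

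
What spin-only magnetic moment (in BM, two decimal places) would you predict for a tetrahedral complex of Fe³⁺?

5.92 BM

Fe³⁺: group 8, so d-count = 8 − 3 = 5.
Tetrahedral fields are weak (Δₜ ≈ 4/9 Δₒ), so electrons fill high-spin.
Configuration: e² t₂³ → 5 unpaired electrons.
μ(spin-only) = √[5(5+2)] = √35 ≈ 5.92 BM.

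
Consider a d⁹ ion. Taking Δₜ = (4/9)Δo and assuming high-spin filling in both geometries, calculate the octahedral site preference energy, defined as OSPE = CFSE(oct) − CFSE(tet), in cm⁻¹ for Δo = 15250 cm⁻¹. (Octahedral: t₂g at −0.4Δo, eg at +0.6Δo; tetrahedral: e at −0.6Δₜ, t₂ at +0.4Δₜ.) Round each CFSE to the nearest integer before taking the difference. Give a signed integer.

-6439

Octahedral high-spin t₂g⁶ eg³: CFSE = -0.6 × 15250 = -9150 cm⁻¹.
Tetrahedral: e⁴ t₂⁵, CFSE = 4(−0.6) + 5(+0.4) = -0.4Δₜ = -0.4 × (4/9) × 15250 = -2711 cm⁻¹.
Subtracting, OSPE = -9150 − (-2711) = -6439 cm⁻¹.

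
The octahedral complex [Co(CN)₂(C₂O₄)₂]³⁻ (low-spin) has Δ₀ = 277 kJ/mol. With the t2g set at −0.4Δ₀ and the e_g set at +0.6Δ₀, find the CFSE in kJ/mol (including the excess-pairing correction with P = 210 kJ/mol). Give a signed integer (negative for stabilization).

-245

Ligand charges: 2×(-1) from CN⁻ and 2×(-2) from C₂O₄²⁻ sum to -6; with overall charge -3, Co is +3.
Co is in group 9, so Co³⁺ is d⁶ (9 − 3 = 6).
The d⁶ electrons fill as t2g^6 e_g^0.
The orbital stabilization is -2.4Δ₀ = -2.4 × 277 = -665 kJ/mol.
Relative to high-spin t2g^4 e_g^2 (1 paired), the low-spin configuration has 2 additional pairs, contributing +2 × 210 = +420 kJ/mol.
Net CFSE = -665 + 420 = -245 kJ/mol.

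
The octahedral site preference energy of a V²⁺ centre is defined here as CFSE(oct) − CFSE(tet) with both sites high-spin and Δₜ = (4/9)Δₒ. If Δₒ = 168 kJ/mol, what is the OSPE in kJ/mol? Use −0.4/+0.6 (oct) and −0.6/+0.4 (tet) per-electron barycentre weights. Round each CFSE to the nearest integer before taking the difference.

-142

V²⁺: group 5, so d-count = 5 − 2 = 3.
In an octahedral site d³ (HS) is t₂g³ eg⁰, giving CFSE(oct) = -1.2Δₒ = -202 kJ/mol.
Tetrahedral e² t₂¹ gives -0.8Δₜ = -0.8 × (4/9) × 168 = -60 kJ/mol.
OSPE = -202 − (-60) = -142 kJ/mol.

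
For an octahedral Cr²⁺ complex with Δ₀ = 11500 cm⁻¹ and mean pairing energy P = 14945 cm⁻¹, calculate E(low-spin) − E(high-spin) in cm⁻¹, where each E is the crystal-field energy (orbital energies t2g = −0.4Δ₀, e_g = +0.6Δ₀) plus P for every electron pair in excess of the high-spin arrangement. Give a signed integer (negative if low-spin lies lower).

Group 6 minus oxidation state +2 gives a d⁴ configuration for Cr²⁺.
High-spin: t2g^3 e_g^1, CFSE = -0.6Δ₀ = -6900 cm⁻¹.
Low-spin: t2g^4 e_g^0, orbital CFSE = -1.6Δ₀ = -18400 cm⁻¹; plus 1 excess pair × P = +14945 cm⁻¹; total -3455 cm⁻¹.
E(LS) − E(HS) = -3455 − (-6900) = 3445 cm⁻¹.

3445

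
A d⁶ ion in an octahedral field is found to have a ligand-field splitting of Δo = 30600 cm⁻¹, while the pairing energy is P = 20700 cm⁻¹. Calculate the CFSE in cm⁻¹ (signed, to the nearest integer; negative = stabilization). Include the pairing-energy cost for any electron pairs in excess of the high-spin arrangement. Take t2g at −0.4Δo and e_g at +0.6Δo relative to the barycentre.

-32040

Δo > P, so pairing is preferred: the ground state is low-spin.
That gives t2g^6 e_g^0.
Orbital CFSE = -2.4Δo = -2.4 × 30600 = -73440 cm⁻¹.
Excess pairs vs high-spin: 3 − 1 = 2; pairing cost = +41400 cm⁻¹.
Net CFSE = -73440 + 41400 = -32040 cm⁻¹.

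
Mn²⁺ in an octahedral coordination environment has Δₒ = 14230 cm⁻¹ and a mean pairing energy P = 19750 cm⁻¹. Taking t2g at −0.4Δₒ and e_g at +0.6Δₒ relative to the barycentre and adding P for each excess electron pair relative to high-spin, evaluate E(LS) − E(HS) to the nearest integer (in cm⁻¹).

Mn is in group 7, so Mn²⁺ is d⁵ (7 − 2 = 5).
In the high-spin limit (t2g^3 e_g^2) the orbital term is 0.0Δₒ = 0 cm⁻¹, with no excess pairing.
For low-spin the configuration is t2g^5 e_g^0: orbital energy -2.0 × 14230 = -28460 cm⁻¹, and 2 additional pairs relative to high-spin add 39500 cm⁻¹, giving 11040 cm⁻¹.
Thus E(LS) − E(HS) = 11040 cm⁻¹.

11040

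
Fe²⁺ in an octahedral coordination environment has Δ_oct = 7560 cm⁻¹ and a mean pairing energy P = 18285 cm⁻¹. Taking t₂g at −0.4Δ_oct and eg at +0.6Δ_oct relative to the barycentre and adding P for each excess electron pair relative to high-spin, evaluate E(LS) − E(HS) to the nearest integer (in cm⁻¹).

21450

Fe sits in group 8; removing 2 electrons leaves Fe²⁺ with 8 − 2 = 6 d electrons.
In the high-spin limit (t₂g⁴ eg²) the orbital term is -0.4Δ_oct = -3024 cm⁻¹, with no excess pairing.
For low-spin the configuration is t₂g⁶ eg⁰: orbital energy -2.4 × 7560 = -18144 cm⁻¹, and 2 additional pairs relative to high-spin add 36570 cm⁻¹, giving 18426 cm⁻¹.
Thus E(LS) − E(HS) = 21450 cm⁻¹.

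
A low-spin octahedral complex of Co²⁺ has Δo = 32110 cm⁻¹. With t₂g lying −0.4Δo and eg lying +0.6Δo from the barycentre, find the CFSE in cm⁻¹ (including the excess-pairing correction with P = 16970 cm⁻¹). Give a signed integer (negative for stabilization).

Co sits in group 9; removing 2 electrons leaves Co²⁺ with 9 − 2 = 7 d electrons.
Electron filling gives t₂g⁶ eg¹.
Orbital CFSE = 6(-0.4) + 1(0.6) = -1.8Δo = -1.8 × 32110 = -57798 cm⁻¹.
Pairing penalty: 3 pairs vs 2 in the high-spin reference → 1 extra × P = 16970 cm⁻¹.
Net CFSE = -57798 + 16970 = -40828 cm⁻¹.

-40828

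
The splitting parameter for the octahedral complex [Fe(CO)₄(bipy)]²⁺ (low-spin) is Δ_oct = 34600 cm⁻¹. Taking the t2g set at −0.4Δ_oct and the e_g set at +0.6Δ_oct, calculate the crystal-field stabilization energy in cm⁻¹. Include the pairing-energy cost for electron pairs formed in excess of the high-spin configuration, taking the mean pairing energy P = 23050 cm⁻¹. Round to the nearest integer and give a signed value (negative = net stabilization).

Ligand charges: 4×(+0) from CO and 1×(+0) from bipy sum to +0; with overall charge +2, Fe is +2.
Group 8 minus oxidation state +2 gives a d⁶ configuration for Fe²⁺.
The d⁶ electrons fill as t2g^6 e_g^0.
The orbital stabilization is -2.4Δ_oct = -2.4 × 34600 = -83040 cm⁻¹.
High-spin d⁶ would be t2g^4 e_g^2 with 1 pair; low-spin has 3, so 2 excess pairs cost +2P = +46100 cm⁻¹.
Overall CFSE = -83040 + 46100 = -36940 cm⁻¹.

-36940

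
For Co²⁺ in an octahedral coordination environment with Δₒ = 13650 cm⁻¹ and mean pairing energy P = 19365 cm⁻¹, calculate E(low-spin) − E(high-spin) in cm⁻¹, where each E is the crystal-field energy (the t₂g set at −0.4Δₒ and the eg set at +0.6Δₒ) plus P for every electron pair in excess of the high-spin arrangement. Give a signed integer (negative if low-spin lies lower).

5715

Group 9 minus oxidation state +2 gives a d⁷ configuration for Co²⁺.
In the high-spin limit (t₂g⁵ eg²) the orbital term is -0.8Δₒ = -10920 cm⁻¹, with no excess pairing.
For low-spin the configuration is t₂g⁶ eg¹: orbital energy -1.8 × 13650 = -24570 cm⁻¹, and 1 additional pair relative to high-spin adds 19365 cm⁻¹, giving -5205 cm⁻¹.
The difference is -5205 − (-10920) = 5715 cm⁻¹, so high-spin lies lower.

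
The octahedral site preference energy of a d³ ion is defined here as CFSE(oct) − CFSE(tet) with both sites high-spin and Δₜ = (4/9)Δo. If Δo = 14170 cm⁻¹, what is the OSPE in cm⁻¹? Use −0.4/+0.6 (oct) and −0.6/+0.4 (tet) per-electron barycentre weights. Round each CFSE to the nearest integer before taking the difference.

In an octahedral site d³ (HS) is t2g^3 e_g^0, giving CFSE(oct) = -1.2Δo = -17004 cm⁻¹.
In a tetrahedral site the filling is e^2 t2^1: CFSE(tet) = -0.8Δₜ = -0.8 × (4/9)(14170) = -5038 cm⁻¹.
Subtracting, OSPE = -17004 − (-5038) = -11966 cm⁻¹.

-11966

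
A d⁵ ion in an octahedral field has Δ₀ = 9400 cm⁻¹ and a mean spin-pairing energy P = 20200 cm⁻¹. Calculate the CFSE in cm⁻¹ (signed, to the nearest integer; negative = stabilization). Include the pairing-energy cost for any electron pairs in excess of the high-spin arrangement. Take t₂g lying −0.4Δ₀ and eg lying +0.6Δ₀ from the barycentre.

0

With Δ₀ < P the complex is high-spin.
That gives t₂g³ eg².
Orbital CFSE = 0.0Δ₀ = 0.0 × 9400 = 0 cm⁻¹.
High-spin has no excess pairs, so no pairing correction applies.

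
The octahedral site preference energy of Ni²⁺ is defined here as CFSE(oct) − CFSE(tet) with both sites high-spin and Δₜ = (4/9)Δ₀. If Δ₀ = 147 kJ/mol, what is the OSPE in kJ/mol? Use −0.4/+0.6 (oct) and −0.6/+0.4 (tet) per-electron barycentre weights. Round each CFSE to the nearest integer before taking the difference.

Ni²⁺: group 10, so d-count = 10 − 2 = 8.
Octahedral (high-spin): t₂g⁶ eg², CFSE = 6(−0.4) + 2(+0.6) = -1.2Δ₀ = -1.2 × 147 = -176 kJ/mol.
Tetrahedral e⁴ t₂⁴ gives -0.8Δₜ = -0.8 × (4/9) × 147 = -52 kJ/mol.
Subtracting, OSPE = -176 − (-52) = -124 kJ/mol.

-124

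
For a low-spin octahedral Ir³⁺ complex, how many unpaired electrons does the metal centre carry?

0

Group 9 minus oxidation state +3 gives a d⁶ configuration for Ir³⁺.
Configuration: t2g^6 e_g^0, giving 0 unpaired electrons.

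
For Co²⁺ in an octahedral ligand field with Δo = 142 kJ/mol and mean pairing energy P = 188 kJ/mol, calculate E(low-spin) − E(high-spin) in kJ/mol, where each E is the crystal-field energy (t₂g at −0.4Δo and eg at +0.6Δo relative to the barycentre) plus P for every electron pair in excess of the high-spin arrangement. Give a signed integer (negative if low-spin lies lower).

46

Group 9 minus oxidation state +2 gives a d⁷ configuration for Co²⁺.
High-spin: t₂g⁵ eg², CFSE = -0.8Δo = -114 kJ/mol.
Low-spin: t₂g⁶ eg¹, orbital CFSE = -1.8Δo = -256 kJ/mol; plus 1 excess pair × P = +188 kJ/mol; total -68 kJ/mol.
Thus E(LS) − E(HS) = 46 kJ/mol.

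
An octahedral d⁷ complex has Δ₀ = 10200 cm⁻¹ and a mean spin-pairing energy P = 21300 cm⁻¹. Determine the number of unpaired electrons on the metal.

3

Since Δ₀ = 10200 cm⁻¹ < P = 21300 cm⁻¹, the complex adopts the high-spin configuration.
That gives t2g^5 e_g^2.
Unpaired electrons: 3.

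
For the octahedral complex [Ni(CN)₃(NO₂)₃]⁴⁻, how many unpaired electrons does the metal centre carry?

2

Ligand charges: 3×(-1) from CN⁻ and 3×(-1) from NO₂⁻ sum to -6; with overall charge -4, Ni is +2.
Group 10 minus oxidation state +2 gives a d⁸ configuration for Ni²⁺.
Configuration: t₂g⁶ eg², giving 2 unpaired electrons.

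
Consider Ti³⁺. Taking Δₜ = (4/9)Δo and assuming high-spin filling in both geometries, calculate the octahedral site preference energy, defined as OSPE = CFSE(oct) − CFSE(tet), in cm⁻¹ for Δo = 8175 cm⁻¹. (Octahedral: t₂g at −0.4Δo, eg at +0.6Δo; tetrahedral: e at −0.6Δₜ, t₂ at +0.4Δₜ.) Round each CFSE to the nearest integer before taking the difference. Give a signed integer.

-1090

Group 4 minus oxidation state +3 gives a d¹ configuration for Ti³⁺.
In an octahedral site d¹ (HS) is t2g^1 e_g^0, giving CFSE(oct) = -0.4Δo = -3270 cm⁻¹.
Tetrahedral e^1 t2^0 gives -0.6Δₜ = -0.6 × (4/9) × 8175 = -2180 cm⁻¹.
OSPE = -3270 − (-2180) = -1090 cm⁻¹.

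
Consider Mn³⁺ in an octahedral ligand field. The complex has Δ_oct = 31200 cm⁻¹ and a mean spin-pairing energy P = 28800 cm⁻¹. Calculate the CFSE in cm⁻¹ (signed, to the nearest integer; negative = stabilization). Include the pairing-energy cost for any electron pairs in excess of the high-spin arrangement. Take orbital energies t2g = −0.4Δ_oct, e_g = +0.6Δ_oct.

-21120

Mn³⁺: group 7, so d-count = 7 − 3 = 4.
Here Δ_oct > P (31200 > 28800), so the low-spin state is favoured.
That gives t2g^4 e_g^0.
Orbital CFSE = -1.6Δ_oct = -1.6 × 31200 = -49920 cm⁻¹.
Excess pairs vs high-spin: 1 − 0 = 1; pairing cost = +28800 cm⁻¹.
Net CFSE = -49920 + 28800 = -21120 cm⁻¹.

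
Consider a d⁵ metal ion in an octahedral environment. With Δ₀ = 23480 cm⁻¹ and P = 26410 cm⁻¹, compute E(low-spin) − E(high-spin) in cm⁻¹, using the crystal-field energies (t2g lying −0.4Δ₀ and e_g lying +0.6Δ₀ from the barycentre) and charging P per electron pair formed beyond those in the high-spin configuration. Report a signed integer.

5860

High-spin d⁵ fills as t2g^3 e_g^2 with CFSE 3(−0.4) + 2(+0.6) = 0.0Δ₀ = 0 cm⁻¹.
Low-spin: t2g^5 e_g^0, orbital CFSE = -2.0Δ₀ = -46960 cm⁻¹; plus 2 excess pairs × P = +52820 cm⁻¹; total 5860 cm⁻¹.
E(LS) − E(HS) = 5860 − (0) = 5860 cm⁻¹.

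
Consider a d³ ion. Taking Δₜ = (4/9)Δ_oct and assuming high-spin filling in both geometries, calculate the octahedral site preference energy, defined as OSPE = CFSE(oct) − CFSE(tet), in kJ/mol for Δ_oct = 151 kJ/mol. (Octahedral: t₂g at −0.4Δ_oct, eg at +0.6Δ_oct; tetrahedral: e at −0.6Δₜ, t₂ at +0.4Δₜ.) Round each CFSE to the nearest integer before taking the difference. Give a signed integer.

Octahedral high-spin t₂g³ eg⁰: CFSE = -1.2 × 151 = -181 kJ/mol.
In a tetrahedral site the filling is e² t₂¹: CFSE(tet) = -0.8Δₜ = -0.8 × (4/9)(151) = -54 kJ/mol.
OSPE = CFSE(oct) − CFSE(tet) = -181 − (-54) = -127 kJ/mol.

-127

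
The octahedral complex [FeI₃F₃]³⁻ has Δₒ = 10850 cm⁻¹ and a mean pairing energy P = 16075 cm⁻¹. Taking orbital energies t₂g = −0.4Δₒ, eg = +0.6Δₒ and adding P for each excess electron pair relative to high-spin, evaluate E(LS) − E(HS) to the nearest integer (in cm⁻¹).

10450

Ligand charges: 3×(-1) from I⁻ and 3×(-1) from F⁻ sum to -6; with overall charge -3, Fe is +3.
Fe sits in group 8; removing 3 electrons leaves Fe³⁺ with 8 − 3 = 5 d electrons.
High-spin: t₂g³ eg², CFSE = 0.0Δₒ = 0 cm⁻¹.
Low-spin t₂g⁵ eg⁰ gives -2.0Δₒ = -21700 cm⁻¹, but forming 2 extra pairs costs 2P = 32150 cm⁻¹, so E(LS) = -21700 + 32150 = 10450 cm⁻¹.
Thus E(LS) − E(HS) = 10450 cm⁻¹.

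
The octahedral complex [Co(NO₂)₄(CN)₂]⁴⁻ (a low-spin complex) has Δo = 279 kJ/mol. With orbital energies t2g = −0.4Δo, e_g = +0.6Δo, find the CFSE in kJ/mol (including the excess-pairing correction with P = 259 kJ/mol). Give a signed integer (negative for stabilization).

-243

Ligand charges: 4×(-1) from NO₂⁻ and 2×(-1) from CN⁻ sum to -6; with overall charge -4, Co is +2.
Group 9 minus oxidation state +2 gives a d⁷ configuration for Co²⁺.
Electron filling gives t2g^6 e_g^1.
CFSE(orbital) = 6×(-0.4Δo) + 1×(0.6Δo) = -1.8Δo; with Δo = 279 kJ/mol that is -502 kJ/mol.
Relative to high-spin t2g^5 e_g^2 (2 paired), the low-spin configuration has 1 additional pair, contributing +1 × 259 = +259 kJ/mol.
Overall CFSE = -502 + 259 = -243 kJ/mol.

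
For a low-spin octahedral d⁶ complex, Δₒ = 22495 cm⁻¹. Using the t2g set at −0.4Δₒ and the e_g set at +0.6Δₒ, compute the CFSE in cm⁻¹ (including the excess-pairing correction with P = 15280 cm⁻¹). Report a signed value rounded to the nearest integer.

-23428

Electron filling gives t2g^6 e_g^0.
Orbital CFSE = 6(-0.4) + 0(0.6) = -2.4Δₒ = -2.4 × 22495 = -53988 cm⁻¹.
High-spin d⁶ would be t2g^4 e_g^2 with 1 pair; low-spin has 3, so 2 excess pairs cost +2P = +30560 cm⁻¹.
Net CFSE = -53988 + 30560 = -23428 cm⁻¹.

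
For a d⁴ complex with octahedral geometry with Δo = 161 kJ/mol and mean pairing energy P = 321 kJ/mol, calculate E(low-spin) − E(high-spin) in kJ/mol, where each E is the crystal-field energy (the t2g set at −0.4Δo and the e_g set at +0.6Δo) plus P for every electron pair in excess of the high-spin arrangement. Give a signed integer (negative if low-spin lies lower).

160

High-spin d⁴ fills as t2g^3 e_g^1 with CFSE 3(−0.4) + 1(+0.6) = -0.6Δo = -97 kJ/mol.
Low-spin t2g^4 e_g^0 gives -1.6Δo = -258 kJ/mol, but forming 1 extra pair costs 1P = 321 kJ/mol, so E(LS) = -258 + 321 = 63 kJ/mol.
The difference is 63 − (-97) = 160 kJ/mol, so high-spin lies lower.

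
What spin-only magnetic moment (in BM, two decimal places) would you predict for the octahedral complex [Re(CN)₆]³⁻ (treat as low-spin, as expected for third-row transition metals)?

2.83 BM

Each CN⁻ contributes -1; 6 × (-1) = -6. With overall charge -3, Re is in the +3 oxidation state.
Re³⁺: group 7, so d-count = 7 − 3 = 4.
Configuration: t₂g⁴ eg⁰ → 2 unpaired electrons.
μ(spin-only) = √[2(2+2)] = √8 ≈ 2.83 BM.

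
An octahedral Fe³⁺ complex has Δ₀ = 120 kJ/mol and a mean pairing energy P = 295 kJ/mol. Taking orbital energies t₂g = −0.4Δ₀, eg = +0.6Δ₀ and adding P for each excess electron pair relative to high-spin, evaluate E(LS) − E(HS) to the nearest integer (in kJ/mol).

350

Fe sits in group 8; removing 3 electrons leaves Fe³⁺ with 8 − 3 = 5 d electrons.
In the high-spin limit (t₂g³ eg²) the orbital term is 0.0Δ₀ = 0 kJ/mol, with no excess pairing.
Low-spin: t₂g⁵ eg⁰, orbital CFSE = -2.0Δ₀ = -240 kJ/mol; plus 2 excess pairs × P = +590 kJ/mol; total 350 kJ/mol.
Thus E(LS) − E(HS) = 350 kJ/mol.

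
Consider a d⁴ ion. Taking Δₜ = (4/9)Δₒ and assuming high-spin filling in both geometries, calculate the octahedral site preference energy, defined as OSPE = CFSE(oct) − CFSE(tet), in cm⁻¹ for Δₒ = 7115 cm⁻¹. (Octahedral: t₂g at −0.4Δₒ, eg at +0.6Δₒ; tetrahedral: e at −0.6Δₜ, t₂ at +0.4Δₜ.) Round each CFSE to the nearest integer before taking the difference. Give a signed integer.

In an octahedral site d⁴ (HS) is t2g^3 e_g^1, giving CFSE(oct) = -0.6Δₒ = -4269 cm⁻¹.
In a tetrahedral site the filling is e^2 t2^2: CFSE(tet) = -0.4Δₜ = -0.4 × (4/9)(7115) = -1265 cm⁻¹.
Subtracting, OSPE = -4269 − (-1265) = -3004 cm⁻¹.

-3004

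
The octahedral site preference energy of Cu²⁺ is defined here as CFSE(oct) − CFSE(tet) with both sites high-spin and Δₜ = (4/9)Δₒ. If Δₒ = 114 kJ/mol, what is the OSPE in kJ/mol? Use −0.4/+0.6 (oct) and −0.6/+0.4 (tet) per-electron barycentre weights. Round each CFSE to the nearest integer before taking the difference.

Cu sits in group 11; removing 2 electrons leaves Cu²⁺ with 11 − 2 = 9 d electrons.
Octahedral (high-spin): t2g^6 e_g^3, CFSE = 6(−0.4) + 3(+0.6) = -0.6Δₒ = -0.6 × 114 = -68 kJ/mol.
In a tetrahedral site the filling is e^4 t2^5: CFSE(tet) = -0.4Δₜ = -0.4 × (4/9)(114) = -20 kJ/mol.
OSPE = -68 − (-20) = -48 kJ/mol.

-48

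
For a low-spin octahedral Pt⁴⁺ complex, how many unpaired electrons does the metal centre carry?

0

Pt⁴⁺: group 10, so d-count = 10 − 4 = 6.
Configuration: t₂g⁶ eg⁰, giving 0 unpaired electrons.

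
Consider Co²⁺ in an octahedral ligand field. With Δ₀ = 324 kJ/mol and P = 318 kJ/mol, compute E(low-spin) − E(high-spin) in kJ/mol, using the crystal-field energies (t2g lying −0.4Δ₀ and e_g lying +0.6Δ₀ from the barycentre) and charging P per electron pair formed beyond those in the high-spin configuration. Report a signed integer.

Co sits in group 9; removing 2 electrons leaves Co²⁺ with 9 − 2 = 7 d electrons.
In the high-spin limit (t2g^5 e_g^2) the orbital term is -0.8Δ₀ = -259 kJ/mol, with no excess pairing.
Low-spin t2g^6 e_g^1 gives -1.8Δ₀ = -583 kJ/mol, but forming 1 extra pair costs 1P = 318 kJ/mol, so E(LS) = -583 + 318 = -265 kJ/mol.
The difference is -265 − (-259) = -6 kJ/mol, so low-spin lies lower.

-6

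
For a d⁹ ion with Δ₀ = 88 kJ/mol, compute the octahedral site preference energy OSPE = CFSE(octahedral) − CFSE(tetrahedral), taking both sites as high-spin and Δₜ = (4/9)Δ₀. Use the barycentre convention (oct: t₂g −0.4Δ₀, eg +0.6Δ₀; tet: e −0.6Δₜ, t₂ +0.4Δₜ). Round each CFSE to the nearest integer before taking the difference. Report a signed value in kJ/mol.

In an octahedral site d⁹ (HS) is t2g^6 e_g^3, giving CFSE(oct) = -0.6Δ₀ = -53 kJ/mol.
Tetrahedral: e^4 t2^5, CFSE = 4(−0.6) + 5(+0.4) = -0.4Δₜ = -0.4 × (4/9) × 88 = -16 kJ/mol.
OSPE = CFSE(oct) − CFSE(tet) = -53 − (-16) = -37 kJ/mol.

-37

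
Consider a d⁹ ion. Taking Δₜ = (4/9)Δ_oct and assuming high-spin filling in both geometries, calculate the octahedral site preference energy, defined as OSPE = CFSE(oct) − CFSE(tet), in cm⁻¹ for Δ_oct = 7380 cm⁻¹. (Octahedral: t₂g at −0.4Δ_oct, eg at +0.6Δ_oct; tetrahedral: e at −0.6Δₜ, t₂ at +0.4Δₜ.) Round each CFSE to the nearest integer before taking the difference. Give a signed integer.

Octahedral (high-spin): t₂g⁶ eg³, CFSE = 6(−0.4) + 3(+0.6) = -0.6Δ_oct = -0.6 × 7380 = -4428 cm⁻¹.
In a tetrahedral site the filling is e⁴ t₂⁵: CFSE(tet) = -0.4Δₜ = -0.4 × (4/9)(7380) = -1312 cm⁻¹.
Subtracting, OSPE = -4428 − (-1312) = -3116 cm⁻¹.

-3116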